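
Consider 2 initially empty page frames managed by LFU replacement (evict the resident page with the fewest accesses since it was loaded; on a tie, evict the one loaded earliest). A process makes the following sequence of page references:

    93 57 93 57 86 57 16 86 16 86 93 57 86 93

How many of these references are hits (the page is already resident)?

4

93: fault, frames {93}
57: fault, frames {93,57}
93: hit
57: hit
86: fault, evict 93, frames {57,86}
57: hit
16: fault, evict 86, frames {57,16}
86: fault, evict 16, frames {57,86}
16: fault, evict 86, frames {57,16}
86: fault, evict 16, frames {57,86}
93: fault, evict 86, frames {57,93}
57: hit
86: fault, evict 93, frames {57,86}
93: fault, evict 86, frames {57,93}
Hits: 4.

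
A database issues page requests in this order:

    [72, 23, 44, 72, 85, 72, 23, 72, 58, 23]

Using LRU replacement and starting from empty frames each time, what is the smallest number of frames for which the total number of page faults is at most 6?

f=1: 10 faults
f=2: 8 faults
f=3: 6 faults
f=4: 5 faults
f=5: 5 faults
Smallest f with faults ≤ 6 is 3.

3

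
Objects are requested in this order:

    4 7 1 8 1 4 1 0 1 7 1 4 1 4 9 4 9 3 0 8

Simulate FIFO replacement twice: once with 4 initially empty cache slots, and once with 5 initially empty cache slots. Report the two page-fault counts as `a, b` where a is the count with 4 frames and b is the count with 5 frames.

9, 8

4 frames: F F F F . . . F . . . F . . F . . F . F → 9 faults.
5 frames: F F F F . . . F . . . . . . F F . F . . → 8 faults.
8 < 9: adding a frame reduced faults, as is typical.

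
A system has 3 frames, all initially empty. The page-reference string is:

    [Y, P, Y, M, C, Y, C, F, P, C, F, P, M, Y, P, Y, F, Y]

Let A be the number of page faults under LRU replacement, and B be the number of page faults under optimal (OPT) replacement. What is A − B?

Under LRU: F F . F F . . F F . . . F F . . F . → 9 faults.
Under OPT: F F . F F . . F . . . . F F . . . . → 7 faults.
A − B = 9 − 7 = 2.

2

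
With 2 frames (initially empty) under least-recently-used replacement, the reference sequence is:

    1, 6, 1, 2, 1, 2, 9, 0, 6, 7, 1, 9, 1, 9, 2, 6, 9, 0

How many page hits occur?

5

1 → miss, frames {1}
6 → miss, frames {1,6}
1 → hit
2 → miss, evict 6, frames {1,2}
1 → hit
2 → hit
9 → miss, evict 1, frames {2,9}
0 → miss, evict 2, frames {9,0}
6 → miss, evict 9, frames {0,6}
7 → miss, evict 0, frames {6,7}
1 → miss, evict 6, frames {7,1}
9 → miss, evict 7, frames {1,9}
1 → hit
9 → hit
2 → miss, evict 1, frames {9,2}
6 → miss, evict 9, frames {2,6}
9 → miss, evict 2, frames {6,9}
0 → miss, evict 6, frames {9,0}
Hits: 5.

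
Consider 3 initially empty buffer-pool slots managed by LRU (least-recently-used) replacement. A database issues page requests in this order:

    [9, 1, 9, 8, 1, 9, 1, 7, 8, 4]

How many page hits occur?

4

9 → miss, frames (9)
1 → miss, frames (9 1)
9 → hit
8 → miss, frames (1 9 8)
1 → hit
9 → hit
1 → hit
7 → miss, evict 8, frames (9 1 7)
8 → miss, evict 9, frames (1 7 8)
4 → miss, evict 1, frames (7 8 4)
Hits: 4.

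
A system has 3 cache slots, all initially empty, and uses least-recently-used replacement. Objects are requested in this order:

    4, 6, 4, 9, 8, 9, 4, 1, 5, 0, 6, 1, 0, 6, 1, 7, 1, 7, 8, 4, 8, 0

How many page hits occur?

4 -> miss, frames (4)
6 -> miss, frames (4 6)
4 -> hit
9 -> miss, frames (6 4 9)
8 -> miss, evict 6, frames (4 9 8)
9 -> hit
4 -> hit
1 -> miss, evict 8, frames (9 4 1)
5 -> miss, evict 9, frames (4 1 5)
0 -> miss, evict 4, frames (1 5 0)
6 -> miss, evict 1, frames (5 0 6)
1 -> miss, evict 5, frames (0 6 1)
0 -> hit
6 -> hit
1 -> hit
7 -> miss, evict 0, frames (6 1 7)
1 -> hit
7 -> hit
8 -> miss, evict 6, frames (1 7 8)
4 -> miss, evict 1, frames (7 8 4)
8 -> hit
0 -> miss, evict 7, frames (4 8 0)
Hits: 9.

9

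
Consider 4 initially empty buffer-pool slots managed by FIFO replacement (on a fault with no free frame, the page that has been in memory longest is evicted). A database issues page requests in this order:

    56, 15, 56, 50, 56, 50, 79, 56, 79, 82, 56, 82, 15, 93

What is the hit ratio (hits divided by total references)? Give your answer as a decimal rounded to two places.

0.43

56 -> miss, frames (56)
15 -> miss, frames (56 15)
56 -> hit
50 -> miss, frames (56 15 50)
56 -> hit
50 -> hit
79 -> miss, frames (56 15 50 79)
56 -> hit
79 -> hit
82 -> miss, evict 56, frames (15 50 79 82)
56 -> miss, evict 15, frames (50 79 82 56)
82 -> hit
15 -> miss, evict 50, frames (79 82 56 15)
93 -> miss, evict 79, frames (82 56 15 93)
Hits: 6 of 14 references → 6/14 = 0.4286.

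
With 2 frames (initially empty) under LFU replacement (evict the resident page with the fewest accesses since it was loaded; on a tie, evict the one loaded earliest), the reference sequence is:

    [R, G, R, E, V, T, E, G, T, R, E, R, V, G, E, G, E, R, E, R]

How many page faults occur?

14

R: fault, frames (R)
G: fault, frames (R G)
R: hit
E: fault, evict G, frames (R E)
V: fault, evict E, frames (R V)
T: fault, evict V, frames (R T)
E: fault, evict T, frames (R E)
G: fault, evict E, frames (R G)
T: fault, evict G, frames (R T)
R: hit
E: fault, evict T, frames (R E)
R: hit
V: fault, evict E, frames (R V)
G: fault, evict V, frames (R G)
E: fault, evict G, frames (R E)
G: fault, evict E, frames (R G)
E: fault, evict G, frames (R E)
R: hit
E: hit
R: hit
Page faults: 14.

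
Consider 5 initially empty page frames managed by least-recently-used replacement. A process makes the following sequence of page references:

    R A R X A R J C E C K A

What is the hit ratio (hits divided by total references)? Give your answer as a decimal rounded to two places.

R → miss, frames [R]
A → miss, frames [R, A]
R → hit
X → miss, frames [A, R, X]
A → hit
R → hit
J → miss, frames [X, A, R, J]
C → miss, frames [X, A, R, J, C]
E → miss, evict X, frames [A, R, J, C, E]
C → hit
K → miss, evict A, frames [R, J, E, C, K]
A → miss, evict R, frames [J, E, C, K, A]
Hits: 4 of 12 references → 4/12 = 0.3333.

0.33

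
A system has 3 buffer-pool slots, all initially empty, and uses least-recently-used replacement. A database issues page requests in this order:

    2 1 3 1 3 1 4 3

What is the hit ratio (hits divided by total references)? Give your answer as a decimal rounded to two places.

2 → miss, frames [2]
1 → miss, frames [2, 1]
3 → miss, frames [2, 1, 3]
1 → hit
3 → hit
1 → hit
4 → miss, evict 2, frames [3, 1, 4]
3 → hit
Hits: 4 of 8 references → 4/8 = 0.5000.

0.50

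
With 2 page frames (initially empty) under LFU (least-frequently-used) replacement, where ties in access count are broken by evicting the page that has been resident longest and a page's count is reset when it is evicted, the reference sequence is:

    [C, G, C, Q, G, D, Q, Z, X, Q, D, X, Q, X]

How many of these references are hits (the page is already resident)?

1

C → fault, frames (C)
G → fault, frames (C G)
C → hit
Q → fault, evict G, frames (C Q)
G → fault, evict Q, frames (C G)
D → fault, evict G, frames (C D)
Q → fault, evict D, frames (C Q)
Z → fault, evict Q, frames (C Z)
X → fault, evict Z, frames (C X)
Q → fault, evict X, frames (C Q)
D → fault, evict Q, frames (C D)
X → fault, evict D, frames (C X)
Q → fault, evict X, frames (C Q)
X → fault, evict Q, frames (C X)
Hits: 1.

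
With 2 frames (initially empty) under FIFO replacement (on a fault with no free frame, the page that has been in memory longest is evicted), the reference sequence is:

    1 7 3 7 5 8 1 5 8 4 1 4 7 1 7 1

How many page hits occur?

5

1: miss, frames {1}
7: miss, frames {1,7}
3: miss, evict 1, frames {7,3}
7: hit
5: miss, evict 7, frames {3,5}
8: miss, evict 3, frames {5,8}
1: miss, evict 5, frames {8,1}
5: miss, evict 8, frames {1,5}
8: miss, evict 1, frames {5,8}
4: miss, evict 5, frames {8,4}
1: miss, evict 8, frames {4,1}
4: hit
7: miss, evict 4, frames {1,7}
1: hit
7: hit
1: hit
Hits: 5.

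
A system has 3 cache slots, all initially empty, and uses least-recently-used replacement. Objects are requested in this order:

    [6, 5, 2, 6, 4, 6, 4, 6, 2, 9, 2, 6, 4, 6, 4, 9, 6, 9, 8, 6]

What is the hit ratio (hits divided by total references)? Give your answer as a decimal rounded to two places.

0.60

6 → miss, frames (6)
5 → miss, frames (6 5)
2 → miss, frames (6 5 2)
6 → hit
4 → miss, evict 5, frames (2 6 4)
6 → hit
4 → hit
6 → hit
2 → hit
9 → miss, evict 4, frames (6 2 9)
2 → hit
6 → hit
4 → miss, evict 9, frames (2 6 4)
6 → hit
4 → hit
9 → miss, evict 2, frames (6 4 9)
6 → hit
9 → hit
8 → miss, evict 4, frames (6 9 8)
6 → hit
Hits: 12 of 20 references → 12/20 = 0.6000.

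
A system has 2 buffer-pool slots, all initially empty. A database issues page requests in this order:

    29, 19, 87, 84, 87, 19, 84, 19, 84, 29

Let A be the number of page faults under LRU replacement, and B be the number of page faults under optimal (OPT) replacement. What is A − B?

1

Under LRU: F F F F . F F . . F → 7 faults.
Under OPT: F F F F . F . . . F → 6 faults.
A − B = 7 − 6 = 1.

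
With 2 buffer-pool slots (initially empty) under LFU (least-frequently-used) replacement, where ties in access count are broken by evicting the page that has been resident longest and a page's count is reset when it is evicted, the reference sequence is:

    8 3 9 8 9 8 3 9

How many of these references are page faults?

8: miss, frames (8)
3: miss, frames (8 3)
9: miss, evict 8, frames (3 9)
8: miss, evict 3, frames (9 8)
9: hit
8: hit
3: miss, evict 9, frames (8 3)
9: miss, evict 3, frames (8 9)
Page faults: 6.

6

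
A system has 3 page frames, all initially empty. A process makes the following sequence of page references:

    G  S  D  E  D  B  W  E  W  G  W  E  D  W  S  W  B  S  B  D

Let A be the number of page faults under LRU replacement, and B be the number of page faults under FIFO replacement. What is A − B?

-1

Under LRU: F F F F . F F F . F . . F . F . F . . F → 12 faults.
Under FIFO: F F F F . F F . . F . F F F F . F . . F → 13 faults.
A − B = 12 − 13 = -1.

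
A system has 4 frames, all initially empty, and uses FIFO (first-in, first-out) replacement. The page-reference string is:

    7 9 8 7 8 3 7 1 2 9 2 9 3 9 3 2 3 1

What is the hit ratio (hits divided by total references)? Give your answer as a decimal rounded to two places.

0.61

7 → fault, frames [7]
9 → fault, frames [7, 9]
8 → fault, frames [7, 9, 8]
7 → hit
8 → hit
3 → fault, frames [7, 9, 8, 3]
7 → hit
1 → fault, evict 7, frames [9, 8, 3, 1]
2 → fault, evict 9, frames [8, 3, 1, 2]
9 → fault, evict 8, frames [3, 1, 2, 9]
2 → hit
9 → hit
3 → hit
9 → hit
3 → hit
2 → hit
3 → hit
1 → hit
Hits: 11 of 18 references → 11/18 = 0.6111.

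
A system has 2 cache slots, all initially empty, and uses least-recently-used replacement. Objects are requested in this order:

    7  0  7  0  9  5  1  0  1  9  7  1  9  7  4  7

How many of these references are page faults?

7 -> fault, frames (7)
0 -> fault, frames (7 0)
7 -> hit
0 -> hit
9 -> fault, evict 7, frames (0 9)
5 -> fault, evict 0, frames (9 5)
1 -> fault, evict 9, frames (5 1)
0 -> fault, evict 5, frames (1 0)
1 -> hit
9 -> fault, evict 0, frames (1 9)
7 -> fault, evict 1, frames (9 7)
1 -> fault, evict 9, frames (7 1)
9 -> fault, evict 7, frames (1 9)
7 -> fault, evict 1, frames (9 7)
4 -> fault, evict 9, frames (7 4)
7 -> hit
Page faults: 12.

12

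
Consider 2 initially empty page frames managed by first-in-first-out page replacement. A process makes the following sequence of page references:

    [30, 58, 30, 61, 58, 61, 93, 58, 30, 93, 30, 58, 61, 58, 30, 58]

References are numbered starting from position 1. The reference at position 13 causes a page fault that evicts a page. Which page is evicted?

pos 1: 30 → miss, frames {30}
pos 2: 58 → miss, frames {30,58}
pos 3: 30 → hit
pos 4: 61 → miss, evict 30, frames {58,61}
pos 5: 58 → hit
pos 6: 61 → hit
pos 7: 93 → miss, evict 58, frames {61,93}
pos 8: 58 → miss, evict 61, frames {93,58}
pos 9: 30 → miss, evict 93, frames {58,30}
pos 10: 93 → miss, evict 58, frames {30,93}
pos 11: 30 → hit
pos 12: 58 → miss, evict 30, frames {93,58}
pos 13: 61 → miss, evict 93, frames {58,61}
At position 13, page 93 is evicted.

93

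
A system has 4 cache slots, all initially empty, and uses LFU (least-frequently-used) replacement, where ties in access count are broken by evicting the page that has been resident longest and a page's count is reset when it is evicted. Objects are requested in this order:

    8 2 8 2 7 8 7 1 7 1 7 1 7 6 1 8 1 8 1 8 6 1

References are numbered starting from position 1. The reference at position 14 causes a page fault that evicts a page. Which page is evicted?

2

pos 1: 8 -> miss, frames [8]
pos 2: 2 -> miss, frames [8, 2]
pos 3: 8 -> hit
pos 4: 2 -> hit
pos 5: 7 -> miss, frames [8, 2, 7]
pos 6: 8 -> hit
pos 7: 7 -> hit
pos 8: 1 -> miss, frames [8, 2, 7, 1]
pos 9: 7 -> hit
pos 10: 1 -> hit
pos 11: 7 -> hit
pos 12: 1 -> hit
pos 13: 7 -> hit
pos 14: 6 -> miss, evict 2, frames [8, 7, 1, 6]
At position 14, page 2 is evicted.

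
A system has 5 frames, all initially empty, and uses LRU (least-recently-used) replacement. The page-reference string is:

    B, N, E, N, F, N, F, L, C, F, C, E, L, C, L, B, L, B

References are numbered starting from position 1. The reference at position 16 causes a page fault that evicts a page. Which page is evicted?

pos 1: B → miss, frames [B]
pos 2: N → miss, frames [B, N]
pos 3: E → miss, frames [B, N, E]
pos 4: N → hit
pos 5: F → miss, frames [B, E, N, F]
pos 6: N → hit
pos 7: F → hit
pos 8: L → miss, frames [B, E, N, F, L]
pos 9: C → miss, evict B, frames [E, N, F, L, C]
pos 10: F → hit
pos 11: C → hit
pos 12: E → hit
pos 13: L → hit
pos 14: C → hit
pos 15: L → hit
pos 16: B → miss, evict N, frames [F, E, C, L, B]
At position 16, page N is evicted.

N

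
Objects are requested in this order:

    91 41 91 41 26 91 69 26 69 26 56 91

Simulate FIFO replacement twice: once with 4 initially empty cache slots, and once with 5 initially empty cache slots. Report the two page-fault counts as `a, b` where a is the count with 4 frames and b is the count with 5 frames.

4 frames: F F . . F . F . . . F F → 6 faults.
5 frames: F F . . F . F . . . F . → 5 faults.
5 < 6: adding a frame reduced faults, as is typical.

6, 5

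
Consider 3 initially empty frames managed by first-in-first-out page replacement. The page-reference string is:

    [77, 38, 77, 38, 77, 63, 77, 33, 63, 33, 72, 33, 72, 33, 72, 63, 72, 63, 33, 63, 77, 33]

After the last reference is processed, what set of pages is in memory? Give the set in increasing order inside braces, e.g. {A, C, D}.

77: miss, frames [77]
38: miss, frames [77, 38]
77: hit
38: hit
77: hit
63: miss, frames [77, 38, 63]
77: hit
33: miss, evict 77, frames [38, 63, 33]
63: hit
33: hit
72: miss, evict 38, frames [63, 33, 72]
33: hit
72: hit
33: hit
72: hit
63: hit
72: hit
63: hit
33: hit
63: hit
77: miss, evict 63, frames [33, 72, 77]
33: hit

{33, 72, 77}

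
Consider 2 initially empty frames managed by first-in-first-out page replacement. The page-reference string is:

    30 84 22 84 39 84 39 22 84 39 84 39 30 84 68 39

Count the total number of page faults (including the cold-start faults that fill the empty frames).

30 -> fault, frames {30}
84 -> fault, frames {30,84}
22 -> fault, evict 30, frames {84,22}
84 -> hit
39 -> fault, evict 84, frames {22,39}
84 -> fault, evict 22, frames {39,84}
39 -> hit
22 -> fault, evict 39, frames {84,22}
84 -> hit
39 -> fault, evict 84, frames {22,39}
84 -> fault, evict 22, frames {39,84}
39 -> hit
30 -> fault, evict 39, frames {84,30}
84 -> hit
68 -> fault, evict 84, frames {30,68}
39 -> fault, evict 30, frames {68,39}
Page faults: 11.

11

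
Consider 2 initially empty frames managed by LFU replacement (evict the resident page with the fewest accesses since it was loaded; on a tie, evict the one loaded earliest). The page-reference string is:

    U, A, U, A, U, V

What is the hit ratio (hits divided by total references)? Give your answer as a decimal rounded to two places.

0.50

U: fault, frames [U]
A: fault, frames [U, A]
U: hit
A: hit
U: hit
V: fault, evict A, frames [U, V]
Hits: 3 of 6 references → 3/6 = 0.5000.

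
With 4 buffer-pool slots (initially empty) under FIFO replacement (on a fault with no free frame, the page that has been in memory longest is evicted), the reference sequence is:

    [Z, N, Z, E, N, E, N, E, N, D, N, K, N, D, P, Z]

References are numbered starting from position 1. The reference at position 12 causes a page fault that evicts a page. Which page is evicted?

Z

pos 1: Z: fault, frames [Z]
pos 2: N: fault, frames [Z, N]
pos 3: Z: hit
pos 4: E: fault, frames [Z, N, E]
pos 5: N: hit
pos 6: E: hit
pos 7: N: hit
pos 8: E: hit
pos 9: N: hit
pos 10: D: fault, frames [Z, N, E, D]
pos 11: N: hit
pos 12: K: fault, evict Z, frames [N, E, D, K]
At position 12, page Z is evicted.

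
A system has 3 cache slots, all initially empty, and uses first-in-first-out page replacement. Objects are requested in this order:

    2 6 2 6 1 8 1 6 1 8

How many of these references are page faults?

2 → fault, frames (2)
6 → fault, frames (2 6)
2 → hit
6 → hit
1 → fault, frames (2 6 1)
8 → fault, evict 2, frames (6 1 8)
1 → hit
6 → hit
1 → hit
8 → hit
Page faults: 4.

4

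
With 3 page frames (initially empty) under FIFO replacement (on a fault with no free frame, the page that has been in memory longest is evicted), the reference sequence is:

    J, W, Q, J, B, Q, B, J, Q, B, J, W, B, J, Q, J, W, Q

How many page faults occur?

7

J → fault, frames (J)
W → fault, frames (J W)
Q → fault, frames (J W Q)
J → hit
B → fault, evict J, frames (W Q B)
Q → hit
B → hit
J → fault, evict W, frames (Q B J)
Q → hit
B → hit
J → hit
W → fault, evict Q, frames (B J W)
B → hit
J → hit
Q → fault, evict B, frames (J W Q)
J → hit
W → hit
Q → hit
Page faults: 7.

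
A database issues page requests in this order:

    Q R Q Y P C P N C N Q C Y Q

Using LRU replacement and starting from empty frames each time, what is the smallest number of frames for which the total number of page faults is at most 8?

f=1: 14 faults
f=2: 11 faults
f=3: 8 faults
f=4: 8 faults
f=5: 6 faults
f=6: 6 faults
Smallest f with faults ≤ 8 is 3.

3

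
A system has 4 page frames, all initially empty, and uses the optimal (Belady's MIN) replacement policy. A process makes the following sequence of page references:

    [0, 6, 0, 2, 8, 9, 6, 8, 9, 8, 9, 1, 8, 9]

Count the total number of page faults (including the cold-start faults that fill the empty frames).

6

0: fault, frames [0]
6: fault, frames [0, 6]
0: hit
2: fault, frames [0, 6, 2]
8: fault, frames [0, 6, 2, 8]
9: fault, evict 2, frames [0, 6, 8, 9]
6: hit
8: hit
9: hit
8: hit
9: hit
1: fault, evict 6, frames [0, 8, 9, 1]
8: hit
9: hit
Page faults: 6.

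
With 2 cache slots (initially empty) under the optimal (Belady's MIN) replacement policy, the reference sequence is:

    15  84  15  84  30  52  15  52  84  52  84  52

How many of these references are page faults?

15: fault, frames {15}
84: fault, frames {15,84}
15: hit
84: hit
30: fault, evict 84, frames {15,30}
52: fault, evict 30, frames {15,52}
15: hit
52: hit
84: fault, evict 15, frames {52,84}
52: hit
84: hit
52: hit
Page faults: 5.

5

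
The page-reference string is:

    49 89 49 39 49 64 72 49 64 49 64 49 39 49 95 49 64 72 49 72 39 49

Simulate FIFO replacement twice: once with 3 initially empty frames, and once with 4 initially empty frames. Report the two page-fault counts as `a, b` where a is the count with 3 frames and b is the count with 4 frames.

12, 8

3 frames: F F . F . F F F . . . . F . F . F F F . F . → 12 faults.
4 frames: F F . F . F F F . . . . . . F . . . . . F . → 8 faults.
8 < 12: adding a frame reduced faults, as is typical.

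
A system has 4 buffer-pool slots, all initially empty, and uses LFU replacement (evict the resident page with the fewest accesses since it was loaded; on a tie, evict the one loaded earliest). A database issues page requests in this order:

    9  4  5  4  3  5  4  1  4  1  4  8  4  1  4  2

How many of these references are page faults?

7

9 → miss, frames [9]
4 → miss, frames [9, 4]
5 → miss, frames [9, 4, 5]
4 → hit
3 → miss, frames [9, 4, 5, 3]
5 → hit
4 → hit
1 → miss, evict 9, frames [4, 5, 3, 1]
4 → hit
1 → hit
4 → hit
8 → miss, evict 3, frames [4, 5, 1, 8]
4 → hit
1 → hit
4 → hit
2 → miss, evict 8, frames [4, 5, 1, 2]
Page faults: 7.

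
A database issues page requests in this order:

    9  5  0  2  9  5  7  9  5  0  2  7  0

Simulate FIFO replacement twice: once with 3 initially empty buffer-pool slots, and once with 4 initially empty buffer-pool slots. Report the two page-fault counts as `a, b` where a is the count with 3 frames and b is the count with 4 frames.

9, 10

3 frames: F F F F F F F . . F F . . → 9 faults.
4 frames: F F F F . . F F F F F F . → 10 faults.
10 > 9: adding a frame increased faults — Belady's anomaly.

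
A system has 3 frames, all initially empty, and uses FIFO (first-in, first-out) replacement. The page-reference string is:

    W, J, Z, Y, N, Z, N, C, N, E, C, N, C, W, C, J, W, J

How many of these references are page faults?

9

W: miss, frames [W]
J: miss, frames [W, J]
Z: miss, frames [W, J, Z]
Y: miss, evict W, frames [J, Z, Y]
N: miss, evict J, frames [Z, Y, N]
Z: hit
N: hit
C: miss, evict Z, frames [Y, N, C]
N: hit
E: miss, evict Y, frames [N, C, E]
C: hit
N: hit
C: hit
W: miss, evict N, frames [C, E, W]
C: hit
J: miss, evict C, frames [E, W, J]
W: hit
J: hit
Page faults: 9.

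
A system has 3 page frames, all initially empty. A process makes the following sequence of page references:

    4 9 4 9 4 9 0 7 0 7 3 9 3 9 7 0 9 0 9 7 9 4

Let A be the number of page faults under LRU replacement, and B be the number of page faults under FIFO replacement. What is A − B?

-1

Under LRU: F F . . . . F F . . F F . . . F . . . . . F → 8 faults.
Under FIFO: F F . . . . F F . . F F . . . F . . . F . F → 9 faults.
A − B = 8 − 9 = -1.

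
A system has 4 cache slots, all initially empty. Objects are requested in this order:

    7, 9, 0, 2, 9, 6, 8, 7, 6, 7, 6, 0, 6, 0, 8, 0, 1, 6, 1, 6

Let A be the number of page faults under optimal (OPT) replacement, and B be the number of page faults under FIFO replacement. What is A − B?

-3

Under OPT: F F F F . F F . . . . . . . . . F . . . → 7 faults.
Under FIFO: F F F F . F F F . . . F . . . . F F . . → 10 faults.
A − B = 7 − 10 = -3.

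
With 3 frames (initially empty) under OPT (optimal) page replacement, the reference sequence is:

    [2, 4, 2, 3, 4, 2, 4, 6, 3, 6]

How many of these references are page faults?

4

2: fault, frames {2}
4: fault, frames {2,4}
2: hit
3: fault, frames {2,4,3}
4: hit
2: hit
4: hit
6: fault, evict 4, frames {2,3,6}
3: hit
6: hit
Page faults: 4.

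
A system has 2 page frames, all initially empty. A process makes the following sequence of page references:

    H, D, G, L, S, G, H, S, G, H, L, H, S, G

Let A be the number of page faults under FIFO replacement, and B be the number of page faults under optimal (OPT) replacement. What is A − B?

3

Under FIFO: F F F F F F F F F F F . F F → 13 faults.
Under OPT: F F F F F . F . F . F . F F → 10 faults.
A − B = 13 − 10 = 3.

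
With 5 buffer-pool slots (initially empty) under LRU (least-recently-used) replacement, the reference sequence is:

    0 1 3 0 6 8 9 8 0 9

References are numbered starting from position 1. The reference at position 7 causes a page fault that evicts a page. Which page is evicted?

pos 1: 0: fault, frames [0]
pos 2: 1: fault, frames [0, 1]
pos 3: 3: fault, frames [0, 1, 3]
pos 4: 0: hit
pos 5: 6: fault, frames [1, 3, 0, 6]
pos 6: 8: fault, frames [1, 3, 0, 6, 8]
pos 7: 9: fault, evict 1, frames [3, 0, 6, 8, 9]
At position 7, page 1 is evicted.

1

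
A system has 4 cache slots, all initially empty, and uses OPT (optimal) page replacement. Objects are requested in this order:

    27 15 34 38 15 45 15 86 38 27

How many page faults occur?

27 -> fault, frames {27}
15 -> fault, frames {27,15}
34 -> fault, frames {27,15,34}
38 -> fault, frames {27,15,34,38}
15 -> hit
45 -> fault, evict 34, frames {27,15,38,45}
15 -> hit
86 -> fault, evict 45, frames {27,15,38,86}
38 -> hit
27 -> hit
Page faults: 6.

6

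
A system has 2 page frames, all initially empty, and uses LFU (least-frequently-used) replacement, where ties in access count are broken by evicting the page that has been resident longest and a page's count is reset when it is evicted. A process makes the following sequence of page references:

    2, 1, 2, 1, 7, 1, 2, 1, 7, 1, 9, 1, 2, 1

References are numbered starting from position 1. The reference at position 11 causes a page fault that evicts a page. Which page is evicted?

7

pos 1: 2 → fault, frames {2}
pos 2: 1 → fault, frames {2,1}
pos 3: 2 → hit
pos 4: 1 → hit
pos 5: 7 → fault, evict 2, frames {1,7}
pos 6: 1 → hit
pos 7: 2 → fault, evict 7, frames {1,2}
pos 8: 1 → hit
pos 9: 7 → fault, evict 2, frames {1,7}
pos 10: 1 → hit
pos 11: 9 → fault, evict 7, frames {1,9}
At position 11, page 7 is evicted.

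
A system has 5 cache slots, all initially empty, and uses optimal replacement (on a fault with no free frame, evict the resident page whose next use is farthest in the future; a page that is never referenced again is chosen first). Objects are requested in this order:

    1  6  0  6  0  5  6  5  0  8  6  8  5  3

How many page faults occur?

1: miss, frames {1}
6: miss, frames {1,6}
0: miss, frames {1,6,0}
6: hit
0: hit
5: miss, frames {1,6,0,5}
6: hit
5: hit
0: hit
8: miss, frames {1,6,0,5,8}
6: hit
8: hit
5: hit
3: miss, evict 8, frames {1,6,0,5,3}
Page faults: 6.

6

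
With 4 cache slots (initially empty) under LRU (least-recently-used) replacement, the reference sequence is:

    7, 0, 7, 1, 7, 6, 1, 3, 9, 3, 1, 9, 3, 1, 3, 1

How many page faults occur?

6

7 -> miss, frames [7]
0 -> miss, frames [7, 0]
7 -> hit
1 -> miss, frames [0, 7, 1]
7 -> hit
6 -> miss, frames [0, 1, 7, 6]
1 -> hit
3 -> miss, evict 0, frames [7, 6, 1, 3]
9 -> miss, evict 7, frames [6, 1, 3, 9]
3 -> hit
1 -> hit
9 -> hit
3 -> hit
1 -> hit
3 -> hit
1 -> hit
Page faults: 6.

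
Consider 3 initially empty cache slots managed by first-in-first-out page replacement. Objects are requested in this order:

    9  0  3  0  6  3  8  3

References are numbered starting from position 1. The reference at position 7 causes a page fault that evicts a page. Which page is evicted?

pos 1: 9 -> fault, frames {9}
pos 2: 0 -> fault, frames {9,0}
pos 3: 3 -> fault, frames {9,0,3}
pos 4: 0 -> hit
pos 5: 6 -> fault, evict 9, frames {0,3,6}
pos 6: 3 -> hit
pos 7: 8 -> fault, evict 0, frames {3,6,8}
At position 7, page 0 is evicted.

0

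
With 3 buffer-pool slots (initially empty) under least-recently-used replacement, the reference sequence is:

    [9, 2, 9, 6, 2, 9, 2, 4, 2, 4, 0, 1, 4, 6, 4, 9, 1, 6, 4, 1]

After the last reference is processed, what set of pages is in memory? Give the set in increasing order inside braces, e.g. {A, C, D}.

{1, 4, 6}

9 -> fault, frames (9)
2 -> fault, frames (9 2)
9 -> hit
6 -> fault, frames (2 9 6)
2 -> hit
9 -> hit
2 -> hit
4 -> fault, evict 6, frames (9 2 4)
2 -> hit
4 -> hit
0 -> fault, evict 9, frames (2 4 0)
1 -> fault, evict 2, frames (4 0 1)
4 -> hit
6 -> fault, evict 0, frames (1 4 6)
4 -> hit
9 -> fault, evict 1, frames (6 4 9)
1 -> fault, evict 6, frames (4 9 1)
6 -> fault, evict 4, frames (9 1 6)
4 -> fault, evict 9, frames (1 6 4)
1 -> hit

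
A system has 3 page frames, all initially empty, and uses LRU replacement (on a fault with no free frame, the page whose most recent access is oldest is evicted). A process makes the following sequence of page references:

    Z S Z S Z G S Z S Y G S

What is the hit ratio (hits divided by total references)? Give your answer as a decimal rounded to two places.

0.58

Z: fault, frames [Z]
S: fault, frames [Z, S]
Z: hit
S: hit
Z: hit
G: fault, frames [S, Z, G]
S: hit
Z: hit
S: hit
Y: fault, evict G, frames [Z, S, Y]
G: fault, evict Z, frames [S, Y, G]
S: hit
Hits: 7 of 12 references → 7/12 = 0.5833.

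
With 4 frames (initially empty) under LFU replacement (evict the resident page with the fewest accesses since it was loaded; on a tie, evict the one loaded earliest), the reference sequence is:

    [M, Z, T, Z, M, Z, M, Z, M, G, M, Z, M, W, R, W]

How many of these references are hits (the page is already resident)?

M → miss, frames {M}
Z → miss, frames {M,Z}
T → miss, frames {M,Z,T}
Z → hit
M → hit
Z → hit
M → hit
Z → hit
M → hit
G → miss, frames {M,Z,T,G}
M → hit
Z → hit
M → hit
W → miss, evict T, frames {M,Z,G,W}
R → miss, evict G, frames {M,Z,W,R}
W → hit
Hits: 10.

10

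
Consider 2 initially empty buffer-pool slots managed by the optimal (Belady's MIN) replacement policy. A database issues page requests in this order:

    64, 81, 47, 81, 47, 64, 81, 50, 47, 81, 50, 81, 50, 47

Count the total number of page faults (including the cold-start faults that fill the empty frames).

8

64 → miss, frames (64)
81 → miss, frames (64 81)
47 → miss, evict 64, frames (81 47)
81 → hit
47 → hit
64 → miss, evict 47, frames (81 64)
81 → hit
50 → miss, evict 64, frames (81 50)
47 → miss, evict 50, frames (81 47)
81 → hit
50 → miss, evict 47, frames (81 50)
81 → hit
50 → hit
47 → miss, evict 50, frames (81 47)
Page faults: 8.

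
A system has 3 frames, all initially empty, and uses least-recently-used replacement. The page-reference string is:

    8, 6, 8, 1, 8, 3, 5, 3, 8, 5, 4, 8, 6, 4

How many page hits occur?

7

8: fault, frames (8)
6: fault, frames (8 6)
8: hit
1: fault, frames (6 8 1)
8: hit
3: fault, evict 6, frames (1 8 3)
5: fault, evict 1, frames (8 3 5)
3: hit
8: hit
5: hit
4: fault, evict 3, frames (8 5 4)
8: hit
6: fault, evict 5, frames (4 8 6)
4: hit
Hits: 7.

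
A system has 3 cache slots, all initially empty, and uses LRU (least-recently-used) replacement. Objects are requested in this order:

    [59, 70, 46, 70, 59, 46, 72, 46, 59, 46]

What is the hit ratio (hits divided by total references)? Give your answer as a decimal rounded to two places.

0.60

59: miss, frames (59)
70: miss, frames (59 70)
46: miss, frames (59 70 46)
70: hit
59: hit
46: hit
72: miss, evict 70, frames (59 46 72)
46: hit
59: hit
46: hit
Hits: 6 of 10 references → 6/10 = 0.6000.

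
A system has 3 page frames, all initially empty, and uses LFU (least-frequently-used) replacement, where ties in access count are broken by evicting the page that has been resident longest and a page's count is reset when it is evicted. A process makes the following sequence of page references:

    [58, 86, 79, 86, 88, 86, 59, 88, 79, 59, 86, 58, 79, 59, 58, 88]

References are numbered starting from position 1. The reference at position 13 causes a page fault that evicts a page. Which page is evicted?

58

pos 1: 58: fault, frames (58)
pos 2: 86: fault, frames (58 86)
pos 3: 79: fault, frames (58 86 79)
pos 4: 86: hit
pos 5: 88: fault, evict 58, frames (86 79 88)
pos 6: 86: hit
pos 7: 59: fault, evict 79, frames (86 88 59)
pos 8: 88: hit
pos 9: 79: fault, evict 59, frames (86 88 79)
pos 10: 59: fault, evict 79, frames (86 88 59)
pos 11: 86: hit
pos 12: 58: fault, evict 59, frames (86 88 58)
pos 13: 79: fault, evict 58, frames (86 88 79)
At position 13, page 58 is evicted.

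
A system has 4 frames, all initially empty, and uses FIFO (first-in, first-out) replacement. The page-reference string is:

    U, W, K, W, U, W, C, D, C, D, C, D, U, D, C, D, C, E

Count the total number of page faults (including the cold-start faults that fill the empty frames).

7

U → miss, frames (U)
W → miss, frames (U W)
K → miss, frames (U W K)
W → hit
U → hit
W → hit
C → miss, frames (U W K C)
D → miss, evict U, frames (W K C D)
C → hit
D → hit
C → hit
D → hit
U → miss, evict W, frames (K C D U)
D → hit
C → hit
D → hit
C → hit
E → miss, evict K, frames (C D U E)
Page faults: 7.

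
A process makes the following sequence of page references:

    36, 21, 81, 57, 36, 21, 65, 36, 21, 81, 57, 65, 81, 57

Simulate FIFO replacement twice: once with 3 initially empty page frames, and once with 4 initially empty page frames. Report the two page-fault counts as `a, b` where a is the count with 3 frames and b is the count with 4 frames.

3 frames: F F F F F F F . . F F . . . → 9 faults.
4 frames: F F F F . . F F F F F F . . → 10 faults.
10 > 9: adding a frame increased faults — Belady's anomaly.

9, 10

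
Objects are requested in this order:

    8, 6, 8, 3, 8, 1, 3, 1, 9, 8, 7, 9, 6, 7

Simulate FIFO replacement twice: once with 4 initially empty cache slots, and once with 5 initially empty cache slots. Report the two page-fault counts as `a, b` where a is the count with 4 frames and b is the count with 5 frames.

8, 6

4 frames: F F . F . F . . F F F . F . → 8 faults.
5 frames: F F . F . F . . F . F . . . → 6 faults.
6 < 8: adding a frame reduced faults, as is typical.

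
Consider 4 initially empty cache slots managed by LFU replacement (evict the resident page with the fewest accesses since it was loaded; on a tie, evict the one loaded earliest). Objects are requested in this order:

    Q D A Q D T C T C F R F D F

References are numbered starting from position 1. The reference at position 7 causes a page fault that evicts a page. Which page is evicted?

A

pos 1: Q → fault, frames {Q}
pos 2: D → fault, frames {Q,D}
pos 3: A → fault, frames {Q,D,A}
pos 4: Q → hit
pos 5: D → hit
pos 6: T → fault, frames {Q,D,A,T}
pos 7: C → fault, evict A, frames {Q,D,T,C}
At position 7, page A is evicted.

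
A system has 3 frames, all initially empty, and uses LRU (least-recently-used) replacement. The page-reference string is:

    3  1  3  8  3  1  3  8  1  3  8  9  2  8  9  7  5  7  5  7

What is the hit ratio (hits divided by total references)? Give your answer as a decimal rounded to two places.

3 -> miss, frames (3)
1 -> miss, frames (3 1)
3 -> hit
8 -> miss, frames (1 3 8)
3 -> hit
1 -> hit
3 -> hit
8 -> hit
1 -> hit
3 -> hit
8 -> hit
9 -> miss, evict 1, frames (3 8 9)
2 -> miss, evict 3, frames (8 9 2)
8 -> hit
9 -> hit
7 -> miss, evict 2, frames (8 9 7)
5 -> miss, evict 8, frames (9 7 5)
7 -> hit
5 -> hit
7 -> hit
Hits: 13 of 20 references → 13/20 = 0.6500.

0.65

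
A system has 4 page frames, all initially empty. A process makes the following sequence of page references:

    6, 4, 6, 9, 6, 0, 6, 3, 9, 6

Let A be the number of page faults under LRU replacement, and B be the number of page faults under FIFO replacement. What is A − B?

Under LRU: F F . F . F . F . . → 5 faults.
Under FIFO: F F . F . F . F . F → 6 faults.
A − B = 5 − 6 = -1.

-1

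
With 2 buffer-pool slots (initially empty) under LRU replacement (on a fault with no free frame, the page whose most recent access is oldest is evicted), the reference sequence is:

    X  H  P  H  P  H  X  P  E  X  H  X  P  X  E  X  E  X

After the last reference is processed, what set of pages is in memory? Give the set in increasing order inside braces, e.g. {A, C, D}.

X → miss, frames (X)
H → miss, frames (X H)
P → miss, evict X, frames (H P)
H → hit
P → hit
H → hit
X → miss, evict P, frames (H X)
P → miss, evict H, frames (X P)
E → miss, evict X, frames (P E)
X → miss, evict P, frames (E X)
H → miss, evict E, frames (X H)
X → hit
P → miss, evict H, frames (X P)
X → hit
E → miss, evict P, frames (X E)
X → hit
E → hit
X → hit

{E, X}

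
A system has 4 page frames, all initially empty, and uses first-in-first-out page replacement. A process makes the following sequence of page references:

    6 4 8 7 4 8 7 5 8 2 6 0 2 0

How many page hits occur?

6 -> miss, frames {6}
4 -> miss, frames {6,4}
8 -> miss, frames {6,4,8}
7 -> miss, frames {6,4,8,7}
4 -> hit
8 -> hit
7 -> hit
5 -> miss, evict 6, frames {4,8,7,5}
8 -> hit
2 -> miss, evict 4, frames {8,7,5,2}
6 -> miss, evict 8, frames {7,5,2,6}
0 -> miss, evict 7, frames {5,2,6,0}
2 -> hit
0 -> hit
Hits: 6.

6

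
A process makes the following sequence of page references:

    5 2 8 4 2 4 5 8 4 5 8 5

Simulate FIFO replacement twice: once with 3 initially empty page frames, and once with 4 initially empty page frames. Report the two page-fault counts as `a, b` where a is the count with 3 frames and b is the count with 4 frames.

3 frames: F F F F . . F . . . . . → 5 faults.
4 frames: F F F F . . . . . . . . → 4 faults.
4 < 5: adding a frame reduced faults, as is typical.

5, 4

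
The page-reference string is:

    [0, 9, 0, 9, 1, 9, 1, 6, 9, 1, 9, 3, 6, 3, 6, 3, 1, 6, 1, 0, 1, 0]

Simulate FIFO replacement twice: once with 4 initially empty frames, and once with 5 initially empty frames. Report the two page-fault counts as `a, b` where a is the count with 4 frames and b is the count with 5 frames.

4 frames: F F . . F . . F . . . F . . . . . . . F . . → 6 faults.
5 frames: F F . . F . . F . . . F . . . . . . . . . . → 5 faults.
5 < 6: adding a frame reduced faults, as is typical.

6, 5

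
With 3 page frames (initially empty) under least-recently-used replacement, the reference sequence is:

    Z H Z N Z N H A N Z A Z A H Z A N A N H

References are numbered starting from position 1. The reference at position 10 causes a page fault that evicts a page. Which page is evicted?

pos 1: Z → fault, frames [Z]
pos 2: H → fault, frames [Z, H]
pos 3: Z → hit
pos 4: N → fault, frames [H, Z, N]
pos 5: Z → hit
pos 6: N → hit
pos 7: H → hit
pos 8: A → fault, evict Z, frames [N, H, A]
pos 9: N → hit
pos 10: Z → fault, evict H, frames [A, N, Z]
At position 10, page H is evicted.

H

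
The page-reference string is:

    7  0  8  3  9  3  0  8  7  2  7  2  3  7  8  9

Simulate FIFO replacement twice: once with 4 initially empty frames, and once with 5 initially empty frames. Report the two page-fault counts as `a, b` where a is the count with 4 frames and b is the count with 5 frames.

8, 7

4 frames: F F F F F . . . F F . . . . F . → 8 faults.
5 frames: F F F F F . . . . F F . . . . . → 7 faults.
7 < 8: adding a frame reduced faults, as is typical.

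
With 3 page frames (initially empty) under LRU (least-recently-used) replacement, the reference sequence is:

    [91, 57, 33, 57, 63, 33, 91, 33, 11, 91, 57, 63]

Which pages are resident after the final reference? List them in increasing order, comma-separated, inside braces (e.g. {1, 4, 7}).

{57, 63, 91}

91: miss, frames (91)
57: miss, frames (91 57)
33: miss, frames (91 57 33)
57: hit
63: miss, evict 91, frames (33 57 63)
33: hit
91: miss, evict 57, frames (63 33 91)
33: hit
11: miss, evict 63, frames (91 33 11)
91: hit
57: miss, evict 33, frames (11 91 57)
63: miss, evict 11, frames (91 57 63)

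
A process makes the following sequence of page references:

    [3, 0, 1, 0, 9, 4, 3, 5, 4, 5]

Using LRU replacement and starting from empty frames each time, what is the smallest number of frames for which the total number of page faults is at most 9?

2

f=1: 10 faults
f=2: 8 faults
f=3: 7 faults
f=4: 7 faults
f=5: 6 faults
f=6: 6 faults
Smallest f with faults ≤ 9 is 2.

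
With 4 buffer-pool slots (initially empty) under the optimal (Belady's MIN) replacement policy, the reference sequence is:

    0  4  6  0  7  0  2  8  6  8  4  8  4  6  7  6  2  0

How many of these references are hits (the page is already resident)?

0: miss, frames (0)
4: miss, frames (0 4)
6: miss, frames (0 4 6)
0: hit
7: miss, frames (0 4 6 7)
0: hit
2: miss, evict 0, frames (4 6 7 2)
8: miss, evict 2, frames (4 6 7 8)
6: hit
8: hit
4: hit
8: hit
4: hit
6: hit
7: hit
6: hit
2: miss, evict 8, frames (4 6 7 2)
0: miss, evict 2, frames (4 6 7 0)
Hits: 10.

10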